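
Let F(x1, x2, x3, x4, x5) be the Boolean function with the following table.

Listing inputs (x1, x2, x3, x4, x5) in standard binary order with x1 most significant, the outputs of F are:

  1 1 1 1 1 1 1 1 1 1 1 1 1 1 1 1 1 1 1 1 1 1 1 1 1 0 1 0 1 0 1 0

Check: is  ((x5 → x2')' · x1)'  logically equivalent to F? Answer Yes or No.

Check the formula against F row by row:
  x1=0, x2=0, x3=0, x4=0, x5=0: formula gives 1, F = 1 ✓
  x1=0, x2=0, x3=0, x4=0, x5=1: formula gives 1, F = 1 ✓
  x1=0, x2=0, x3=0, x4=1, x5=0: formula gives 1, F = 1 ✓
  x1=0, x2=0, x3=0, x4=1, x5=1: formula gives 1, F = 1 ✓
  …and likewise for the remaining 28 rows.
Every row agrees, so the formula is equivalent.

Yes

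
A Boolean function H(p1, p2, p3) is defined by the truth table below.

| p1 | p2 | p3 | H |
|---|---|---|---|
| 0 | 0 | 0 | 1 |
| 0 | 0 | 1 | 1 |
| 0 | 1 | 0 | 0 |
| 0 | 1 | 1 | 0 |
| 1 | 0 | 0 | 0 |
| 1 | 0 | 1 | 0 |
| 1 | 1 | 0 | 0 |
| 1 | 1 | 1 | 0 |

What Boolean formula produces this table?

H(p1, p2, p3) = ((¬p1 ∧ ¬p2) ∧ ¬p3) ∨ ((¬p1 ∧ ¬p2) ∧ p3)

Collect the rows where H=1 — (0,0,0), (0,0,1) — and write one minterm per row: ¬p1·¬p2·¬p3, ¬p1·¬p2·p3. Their union (logical OR) reproduces the table exactly.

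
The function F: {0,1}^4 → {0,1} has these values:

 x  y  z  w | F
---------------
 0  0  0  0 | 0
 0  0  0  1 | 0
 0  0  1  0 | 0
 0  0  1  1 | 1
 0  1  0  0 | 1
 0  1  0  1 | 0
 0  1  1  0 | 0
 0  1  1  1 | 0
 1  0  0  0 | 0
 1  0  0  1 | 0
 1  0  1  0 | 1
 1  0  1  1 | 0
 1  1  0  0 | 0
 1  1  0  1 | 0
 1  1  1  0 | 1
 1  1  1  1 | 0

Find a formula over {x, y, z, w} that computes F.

The 1-rows are (0,0,1,1), (0,1,0,0), (1,0,1,0), (1,1,1,0). Each contributes one minterm — ¬x·¬y·z·w; ¬x·y·¬z·¬w; x·¬y·z·¬w; x·y·z·¬w — and their disjunction is a sum-of-products form of F.

F(x, y, z, w) = (((((NOT x AND NOT y) AND z) AND w) OR (((NOT x AND y) AND NOT z) AND NOT w)) OR (((x AND NOT y) AND z) AND NOT w)) OR (((x AND y) AND z) AND NOT w)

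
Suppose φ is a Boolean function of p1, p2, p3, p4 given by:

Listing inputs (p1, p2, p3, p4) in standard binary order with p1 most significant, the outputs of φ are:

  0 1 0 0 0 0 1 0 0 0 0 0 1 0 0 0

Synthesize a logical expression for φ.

Collect the rows where φ=1 — (0,0,0,1), (0,1,1,0), (1,1,0,0) — and write one minterm per row: ¬p1·¬p2·¬p3·p4, ¬p1·p2·p3·¬p4, p1·p2·¬p3·¬p4. Their union (logical OR) reproduces the table exactly.

φ(p1, p2, p3, p4) = ((((~p1 & ~p2) & ~p3) & p4) | (((~p1 & p2) & p3) & ~p4)) | (((p1 & p2) & ~p3) & ~p4)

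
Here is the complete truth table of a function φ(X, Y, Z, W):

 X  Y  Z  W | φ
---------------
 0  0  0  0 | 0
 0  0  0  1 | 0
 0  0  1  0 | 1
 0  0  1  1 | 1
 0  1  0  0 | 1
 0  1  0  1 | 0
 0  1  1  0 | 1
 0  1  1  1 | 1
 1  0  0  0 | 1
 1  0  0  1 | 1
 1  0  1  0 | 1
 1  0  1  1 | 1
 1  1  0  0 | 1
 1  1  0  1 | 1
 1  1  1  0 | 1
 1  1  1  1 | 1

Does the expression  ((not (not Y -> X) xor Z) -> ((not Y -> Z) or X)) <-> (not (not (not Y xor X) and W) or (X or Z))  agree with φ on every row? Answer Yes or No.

Test each input against both φ and the formula:
  X=0, Y=0, Z=0, W=0: formula gives 0, φ = 0 ✓
  X=0, Y=0, Z=0, W=1: formula gives 0, φ = 0 ✓
  X=0, Y=0, Z=1, W=0: formula gives 1, φ = 1 ✓
  X=0, Y=0, Z=1, W=1: formula gives 1, φ = 1 ✓
  … (the remaining 12 rows also agree.)
Every row agrees, so the formula is equivalent.

Yes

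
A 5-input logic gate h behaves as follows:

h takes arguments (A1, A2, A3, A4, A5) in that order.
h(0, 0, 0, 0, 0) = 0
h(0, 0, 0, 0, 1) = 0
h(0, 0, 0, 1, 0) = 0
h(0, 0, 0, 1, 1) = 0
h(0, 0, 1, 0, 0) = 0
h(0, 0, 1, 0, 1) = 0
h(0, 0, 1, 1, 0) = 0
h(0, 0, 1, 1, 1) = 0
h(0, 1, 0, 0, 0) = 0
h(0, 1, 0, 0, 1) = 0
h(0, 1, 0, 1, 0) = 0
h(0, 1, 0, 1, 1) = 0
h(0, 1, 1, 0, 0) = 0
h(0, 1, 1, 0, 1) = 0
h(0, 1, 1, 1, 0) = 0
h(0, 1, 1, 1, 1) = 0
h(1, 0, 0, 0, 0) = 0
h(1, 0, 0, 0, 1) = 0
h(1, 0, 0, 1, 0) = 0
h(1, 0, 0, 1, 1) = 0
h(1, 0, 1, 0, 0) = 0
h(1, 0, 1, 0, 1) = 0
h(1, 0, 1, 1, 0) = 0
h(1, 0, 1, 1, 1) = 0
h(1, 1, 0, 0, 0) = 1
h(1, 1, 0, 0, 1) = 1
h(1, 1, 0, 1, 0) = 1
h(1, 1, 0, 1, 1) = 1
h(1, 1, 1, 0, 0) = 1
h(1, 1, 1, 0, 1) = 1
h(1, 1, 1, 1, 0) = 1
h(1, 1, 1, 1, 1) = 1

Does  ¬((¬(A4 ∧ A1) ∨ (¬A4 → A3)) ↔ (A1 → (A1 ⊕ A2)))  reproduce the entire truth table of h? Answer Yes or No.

Evaluate ¬((¬(A4 ∧ A1) ∨ (¬A4 → A3)) ↔ (A1 → (A1 ⊕ A2))) on each row and compare to h:
  A1=0, A2=0, A3=0, A4=0, A5=0: formula gives 0, h = 0 ✓
  A1=0, A2=0, A3=0, A4=0, A5=1: formula gives 0, h = 0 ✓
  A1=0, A2=0, A3=0, A4=1, A5=0: formula gives 0, h = 0 ✓
  A1=0, A2=0, A3=0, A4=1, A5=1: formula gives 0, h = 0 ✓
  …and likewise for the remaining 28 rows.
All 32 rows match — the expression computes h exactly.

Yes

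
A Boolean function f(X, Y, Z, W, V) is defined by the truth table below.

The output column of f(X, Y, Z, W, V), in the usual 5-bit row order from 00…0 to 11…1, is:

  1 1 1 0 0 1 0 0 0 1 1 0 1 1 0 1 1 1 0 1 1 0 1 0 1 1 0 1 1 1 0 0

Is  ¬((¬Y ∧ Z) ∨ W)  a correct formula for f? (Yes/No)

No

Evaluate ¬((¬Y ∧ Z) ∨ W) on each row and compare to f:
  X=0, Y=0, Z=0, W=0, V=0: formula gives 1, f = 1 ✓
  X=0, Y=0, Z=0, W=0, V=1: formula gives 1, f = 1 ✓
  X=0, Y=0, Z=0, W=1, V=0: formula gives 0, but f = 1 ✗
A single disagreement suffices: at (0,0,0,1,0) they differ, so the formula does not compute f.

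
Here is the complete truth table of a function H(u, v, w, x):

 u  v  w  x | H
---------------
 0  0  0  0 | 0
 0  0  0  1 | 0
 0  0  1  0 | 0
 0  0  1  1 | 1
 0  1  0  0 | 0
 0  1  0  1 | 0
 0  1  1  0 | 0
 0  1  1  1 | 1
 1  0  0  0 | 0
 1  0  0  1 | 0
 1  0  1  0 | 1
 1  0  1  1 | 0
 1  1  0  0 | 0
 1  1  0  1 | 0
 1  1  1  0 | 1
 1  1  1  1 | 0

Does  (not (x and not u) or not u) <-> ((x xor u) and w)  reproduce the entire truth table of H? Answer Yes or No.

Yes

Evaluate (not (x and not u) or not u) <-> ((x xor u) and w) on each row and compare to H:
  u=0, v=0, w=0, x=0: formula gives 0, H = 0 ✓
  u=0, v=0, w=0, x=1: formula gives 0, H = 0 ✓
  u=0, v=0, w=1, x=0: formula gives 0, H = 0 ✓
  u=0, v=0, w=1, x=1: formula gives 1, H = 1 ✓
  …and likewise for the remaining 12 rows.
No disagreement on any input; they are logically equivalent.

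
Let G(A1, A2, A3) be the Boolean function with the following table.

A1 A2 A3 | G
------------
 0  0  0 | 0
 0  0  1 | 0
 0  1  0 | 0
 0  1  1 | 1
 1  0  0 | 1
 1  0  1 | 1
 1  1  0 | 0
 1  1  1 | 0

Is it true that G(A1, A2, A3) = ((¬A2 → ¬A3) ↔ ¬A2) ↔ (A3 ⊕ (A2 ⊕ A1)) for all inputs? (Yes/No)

Evaluate ((¬A2 → ¬A3) ↔ ¬A2) ↔ (A3 ⊕ (A2 ⊕ A1)) on each row and compare to G:
  A1=0, A2=0, A3=0: formula gives 0, G = 0 ✓
  A1=0, A2=0, A3=1: formula gives 0, G = 0 ✓
  A1=0, A2=1, A3=0: formula gives 0, G = 0 ✓
  A1=0, A2=1, A3=1: formula gives 1, G = 1 ✓
  A1=1, A2=0, A3=0: formula gives 1, G = 1 ✓
  …
  A1=1, A2=1, A3=0: formula gives 1, but G = 0 ✗
Row (1,1,0) is a counterexample, so the formula is not equivalent to G.

No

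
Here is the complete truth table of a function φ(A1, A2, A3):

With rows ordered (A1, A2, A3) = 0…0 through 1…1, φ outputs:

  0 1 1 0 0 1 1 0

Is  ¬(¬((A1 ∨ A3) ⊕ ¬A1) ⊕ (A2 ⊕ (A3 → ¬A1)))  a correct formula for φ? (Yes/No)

Yes

Evaluate ¬(¬((A1 ∨ A3) ⊕ ¬A1) ⊕ (A2 ⊕ (A3 → ¬A1))) on each row and compare to φ:
  A1=0, A2=0, A3=0: formula gives 0, φ = 0 ✓
  A1=0, A2=0, A3=1: formula gives 1, φ = 1 ✓
  A1=0, A2=1, A3=0: formula gives 1, φ = 1 ✓
  A1=0, A2=1, A3=1: formula gives 0, φ = 0 ✓
  A1=1, A2=0, A3=0: formula gives 0, φ = 0 ✓
  … (the remaining 3 rows also agree.)
No disagreement on any input; they are logically equivalent.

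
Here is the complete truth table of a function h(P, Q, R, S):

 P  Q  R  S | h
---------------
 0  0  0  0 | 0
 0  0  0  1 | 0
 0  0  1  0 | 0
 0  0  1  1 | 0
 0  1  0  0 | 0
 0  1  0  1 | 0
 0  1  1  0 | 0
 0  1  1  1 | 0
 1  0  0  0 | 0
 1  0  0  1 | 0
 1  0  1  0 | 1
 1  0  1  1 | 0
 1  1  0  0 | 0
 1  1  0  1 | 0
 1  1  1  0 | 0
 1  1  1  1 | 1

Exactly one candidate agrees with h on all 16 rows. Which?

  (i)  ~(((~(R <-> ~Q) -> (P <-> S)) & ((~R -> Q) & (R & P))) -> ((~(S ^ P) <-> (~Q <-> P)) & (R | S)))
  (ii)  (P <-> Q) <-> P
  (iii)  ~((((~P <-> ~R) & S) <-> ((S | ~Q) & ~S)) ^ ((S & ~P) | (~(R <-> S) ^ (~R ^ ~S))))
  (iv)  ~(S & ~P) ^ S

i

(ii) disagrees with h on (0,1,0,0) (formula → 1, table → 0); rule it out.
(iii) disagrees with h on (0,0,0,0) (formula → 1, table → 0); rule it out.
(iv) disagrees with h on (0,0,0,0) (formula → 1, table → 0); rule it out.
That leaves (i). Evaluating it on every row reproduces the table of h exactly.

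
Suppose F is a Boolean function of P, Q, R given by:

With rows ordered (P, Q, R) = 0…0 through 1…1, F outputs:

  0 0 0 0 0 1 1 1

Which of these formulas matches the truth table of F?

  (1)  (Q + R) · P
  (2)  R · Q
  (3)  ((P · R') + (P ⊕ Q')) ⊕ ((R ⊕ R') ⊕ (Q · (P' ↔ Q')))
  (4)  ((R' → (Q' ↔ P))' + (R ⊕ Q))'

1

(2) disagrees with F on (0,1,1) (formula → 1, table → 0); rule it out.
(3) disagrees with F on (0,1,0) (formula → 1, table → 0); rule it out.
(4) disagrees with F on (0,1,1) (formula → 1, table → 0); rule it out.
(1) is the remaining candidate, and it agrees with F on all 8 inputs.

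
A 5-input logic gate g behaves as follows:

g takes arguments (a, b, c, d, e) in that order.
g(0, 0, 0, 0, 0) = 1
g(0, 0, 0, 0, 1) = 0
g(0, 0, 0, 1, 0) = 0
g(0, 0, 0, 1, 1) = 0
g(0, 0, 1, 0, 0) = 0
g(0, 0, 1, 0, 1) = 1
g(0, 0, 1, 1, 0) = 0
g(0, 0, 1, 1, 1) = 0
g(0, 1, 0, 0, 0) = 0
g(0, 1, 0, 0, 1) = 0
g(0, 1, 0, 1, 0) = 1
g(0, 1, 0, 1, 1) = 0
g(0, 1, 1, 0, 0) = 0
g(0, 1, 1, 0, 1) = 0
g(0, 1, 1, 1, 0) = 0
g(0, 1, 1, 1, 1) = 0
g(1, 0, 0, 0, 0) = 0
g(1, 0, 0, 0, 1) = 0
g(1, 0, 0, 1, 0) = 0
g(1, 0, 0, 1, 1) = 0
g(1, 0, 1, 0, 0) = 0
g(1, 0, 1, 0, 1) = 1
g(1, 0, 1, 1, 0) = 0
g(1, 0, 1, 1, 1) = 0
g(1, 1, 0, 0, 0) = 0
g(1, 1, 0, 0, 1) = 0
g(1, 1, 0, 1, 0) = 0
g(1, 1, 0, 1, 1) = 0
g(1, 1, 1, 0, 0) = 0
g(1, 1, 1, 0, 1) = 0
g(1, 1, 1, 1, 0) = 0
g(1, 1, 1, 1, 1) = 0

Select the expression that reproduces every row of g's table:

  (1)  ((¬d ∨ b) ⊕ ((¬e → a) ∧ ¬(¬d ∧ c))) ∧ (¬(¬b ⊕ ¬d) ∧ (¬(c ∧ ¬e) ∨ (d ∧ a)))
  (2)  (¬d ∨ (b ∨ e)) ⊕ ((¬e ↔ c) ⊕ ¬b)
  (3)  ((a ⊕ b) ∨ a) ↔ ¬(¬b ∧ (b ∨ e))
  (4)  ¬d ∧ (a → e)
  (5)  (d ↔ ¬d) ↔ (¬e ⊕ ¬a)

(2) fails at (0,0,0,0,0): the formula yields 0, g is 1.
(3) fails at (0,0,0,0,0): the formula yields 0, g is 1.
(4) fails at (0,0,0,0,1): the formula yields 1, g is 0.
(5) fails at (0,0,0,1,0): the formula yields 1, g is 0.
(1) is the remaining candidate, and it agrees with g on all 32 inputs.

1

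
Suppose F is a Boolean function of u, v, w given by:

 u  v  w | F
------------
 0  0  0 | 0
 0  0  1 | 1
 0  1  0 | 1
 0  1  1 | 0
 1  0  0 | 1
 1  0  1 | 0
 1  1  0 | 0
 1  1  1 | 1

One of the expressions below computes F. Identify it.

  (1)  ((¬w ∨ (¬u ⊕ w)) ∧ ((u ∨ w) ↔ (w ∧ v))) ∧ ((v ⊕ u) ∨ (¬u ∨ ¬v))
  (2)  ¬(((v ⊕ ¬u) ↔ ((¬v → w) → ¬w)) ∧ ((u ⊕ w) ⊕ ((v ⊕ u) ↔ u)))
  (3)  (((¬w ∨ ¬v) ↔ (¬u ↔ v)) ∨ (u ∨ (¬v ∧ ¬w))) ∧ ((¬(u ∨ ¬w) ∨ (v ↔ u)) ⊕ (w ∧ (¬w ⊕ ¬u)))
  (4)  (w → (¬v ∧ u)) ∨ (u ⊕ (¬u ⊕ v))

2

(1) disagrees with F on (0,0,0) (formula → 1, table → 0); rule it out.
(3) disagrees with F on (0,0,0) (formula → 1, table → 0); rule it out.
(4) disagrees with F on (0,0,0) (formula → 1, table → 0); rule it out.
That leaves (2). Evaluating it on every row reproduces the table of F exactly.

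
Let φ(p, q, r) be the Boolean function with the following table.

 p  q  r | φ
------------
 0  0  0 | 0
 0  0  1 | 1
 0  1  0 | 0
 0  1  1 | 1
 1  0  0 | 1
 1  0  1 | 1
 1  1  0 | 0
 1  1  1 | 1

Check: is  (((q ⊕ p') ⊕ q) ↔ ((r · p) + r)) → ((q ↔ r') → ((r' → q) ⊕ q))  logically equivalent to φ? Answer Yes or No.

No

Check the formula against φ row by row:
  p=0, q=0, r=0: formula gives 1, but φ = 0 ✗
Since they disagree at (0,0,0), the expression is not a correct formula for φ.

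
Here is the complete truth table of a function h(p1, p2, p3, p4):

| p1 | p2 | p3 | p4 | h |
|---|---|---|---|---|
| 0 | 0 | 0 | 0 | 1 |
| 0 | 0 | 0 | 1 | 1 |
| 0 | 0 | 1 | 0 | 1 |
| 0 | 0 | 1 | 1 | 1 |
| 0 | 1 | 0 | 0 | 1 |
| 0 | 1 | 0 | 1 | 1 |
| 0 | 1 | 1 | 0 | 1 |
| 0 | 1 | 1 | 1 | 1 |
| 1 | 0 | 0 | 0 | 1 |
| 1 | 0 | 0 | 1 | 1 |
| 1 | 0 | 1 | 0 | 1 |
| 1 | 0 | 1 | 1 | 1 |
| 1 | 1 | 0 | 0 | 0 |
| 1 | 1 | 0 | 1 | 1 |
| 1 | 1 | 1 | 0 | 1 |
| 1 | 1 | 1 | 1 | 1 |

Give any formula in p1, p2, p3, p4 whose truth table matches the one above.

h is 0 on exactly one input, (1,1,0,0), whose minterm is p1·p2·¬p3·¬p4. So h is the negation of that single conjunction.

h(p1, p2, p3, p4) = NOT (((p1 AND p2) AND NOT p3) AND NOT p4)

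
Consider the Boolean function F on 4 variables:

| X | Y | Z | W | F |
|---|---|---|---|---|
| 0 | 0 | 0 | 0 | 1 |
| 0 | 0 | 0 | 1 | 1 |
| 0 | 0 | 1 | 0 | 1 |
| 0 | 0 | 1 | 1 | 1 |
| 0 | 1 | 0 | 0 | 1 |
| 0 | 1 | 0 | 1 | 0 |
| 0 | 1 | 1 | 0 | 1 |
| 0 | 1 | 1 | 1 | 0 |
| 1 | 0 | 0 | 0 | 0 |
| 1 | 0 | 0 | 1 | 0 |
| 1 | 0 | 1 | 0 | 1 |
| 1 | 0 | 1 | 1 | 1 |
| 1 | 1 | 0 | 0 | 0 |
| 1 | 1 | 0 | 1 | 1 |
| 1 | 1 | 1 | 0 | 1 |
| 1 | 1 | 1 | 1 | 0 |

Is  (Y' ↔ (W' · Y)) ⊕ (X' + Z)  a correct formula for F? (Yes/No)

Evaluate (Y' ↔ (W' · Y)) ⊕ (X' + Z) on each row and compare to F:
  X=0, Y=0, Z=0, W=0: formula gives 1, F = 1 ✓
  X=0, Y=0, Z=0, W=1: formula gives 1, F = 1 ✓
  X=0, Y=0, Z=1, W=0: formula gives 1, F = 1 ✓
  X=0, Y=0, Z=1, W=1: formula gives 1, F = 1 ✓
  … (the remaining 12 rows also agree.)
No disagreement on any input; they are logically equivalent.

Yes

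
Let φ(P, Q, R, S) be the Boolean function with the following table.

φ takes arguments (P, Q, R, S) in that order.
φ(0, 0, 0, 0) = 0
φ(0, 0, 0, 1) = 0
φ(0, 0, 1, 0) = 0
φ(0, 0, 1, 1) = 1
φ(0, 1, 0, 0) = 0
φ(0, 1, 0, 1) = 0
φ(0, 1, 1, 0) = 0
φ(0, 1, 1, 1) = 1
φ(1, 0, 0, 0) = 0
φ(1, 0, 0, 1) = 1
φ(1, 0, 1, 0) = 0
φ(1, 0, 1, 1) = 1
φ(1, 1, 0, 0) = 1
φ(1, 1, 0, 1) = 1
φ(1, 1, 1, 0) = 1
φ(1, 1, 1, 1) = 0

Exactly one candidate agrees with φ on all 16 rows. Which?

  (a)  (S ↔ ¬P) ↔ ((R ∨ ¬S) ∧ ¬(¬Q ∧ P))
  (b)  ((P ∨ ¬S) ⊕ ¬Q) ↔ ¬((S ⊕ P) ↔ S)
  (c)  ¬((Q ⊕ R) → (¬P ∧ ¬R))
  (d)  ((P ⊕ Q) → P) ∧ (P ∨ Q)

a

(b) fails at (0,0,0,0): the formula yields 1, φ is 0.
(c) fails at (0,0,1,0): the formula yields 1, φ is 0.
(d) fails at (0,0,1,1): the formula yields 0, φ is 1.
That leaves (a). Evaluating it on every row reproduces the table of φ exactly.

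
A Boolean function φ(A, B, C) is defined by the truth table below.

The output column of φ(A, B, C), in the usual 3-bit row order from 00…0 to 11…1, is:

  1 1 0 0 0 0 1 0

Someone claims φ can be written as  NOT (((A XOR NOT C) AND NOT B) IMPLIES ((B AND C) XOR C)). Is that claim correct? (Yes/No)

Evaluate NOT (((A XOR NOT C) AND NOT B) IMPLIES ((B AND C) XOR C)) on each row and compare to φ:
  A=0, B=0, C=0: formula gives 1, φ = 1 ✓
  A=0, B=0, C=1: formula gives 0, but φ = 1 ✗
A single disagreement suffices: at (0,0,1) they differ, so the formula does not compute φ.

No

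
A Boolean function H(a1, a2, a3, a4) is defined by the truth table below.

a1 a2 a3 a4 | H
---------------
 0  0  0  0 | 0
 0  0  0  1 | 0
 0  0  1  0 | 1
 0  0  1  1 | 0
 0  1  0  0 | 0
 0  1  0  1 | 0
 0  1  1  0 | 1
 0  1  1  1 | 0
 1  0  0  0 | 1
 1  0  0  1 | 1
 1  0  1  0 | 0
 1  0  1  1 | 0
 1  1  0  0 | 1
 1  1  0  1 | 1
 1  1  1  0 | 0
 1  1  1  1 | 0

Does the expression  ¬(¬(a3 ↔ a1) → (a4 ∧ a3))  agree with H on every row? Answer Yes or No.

Yes

Test each input against both H and the formula:
  a1=0, a2=0, a3=0, a4=0: formula gives 0, H = 0 ✓
  a1=0, a2=0, a3=0, a4=1: formula gives 0, H = 0 ✓
  a1=0, a2=0, a3=1, a4=0: formula gives 1, H = 1 ✓
  a1=0, a2=0, a3=1, a4=1: formula gives 0, H = 0 ✓
  … (the remaining 12 rows also agree.)
Every row agrees, so the formula is equivalent.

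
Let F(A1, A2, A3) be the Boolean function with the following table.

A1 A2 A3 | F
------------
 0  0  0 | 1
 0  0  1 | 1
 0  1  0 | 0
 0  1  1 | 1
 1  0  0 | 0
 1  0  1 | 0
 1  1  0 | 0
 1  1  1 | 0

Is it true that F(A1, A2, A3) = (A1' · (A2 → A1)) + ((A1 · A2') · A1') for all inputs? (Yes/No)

No

Test each input against both F and the formula:
  A1=0, A2=0, A3=0: formula gives 1, F = 1 ✓
  A1=0, A2=0, A3=1: formula gives 1, F = 1 ✓
  A1=0, A2=1, A3=0: formula gives 0, F = 0 ✓
  A1=0, A2=1, A3=1: formula gives 0, but F = 1 ✗
Row (0,1,1) is a counterexample, so the formula is not equivalent to F.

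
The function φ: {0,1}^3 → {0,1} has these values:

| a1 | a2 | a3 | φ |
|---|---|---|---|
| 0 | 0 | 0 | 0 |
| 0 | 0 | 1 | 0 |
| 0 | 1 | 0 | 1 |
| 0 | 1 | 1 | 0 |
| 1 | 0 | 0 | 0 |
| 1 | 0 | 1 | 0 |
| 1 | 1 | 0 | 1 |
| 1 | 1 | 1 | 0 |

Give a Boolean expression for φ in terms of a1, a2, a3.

φ(a1, a2, a3) = ((~a1 & a2) & ~a3) | ((a1 & a2) & ~a3)

The 1-rows are (0,1,0), (1,1,0). Each contributes one minterm — ¬a1·a2·¬a3; a1·a2·¬a3 — and their disjunction is a sum-of-products form of φ.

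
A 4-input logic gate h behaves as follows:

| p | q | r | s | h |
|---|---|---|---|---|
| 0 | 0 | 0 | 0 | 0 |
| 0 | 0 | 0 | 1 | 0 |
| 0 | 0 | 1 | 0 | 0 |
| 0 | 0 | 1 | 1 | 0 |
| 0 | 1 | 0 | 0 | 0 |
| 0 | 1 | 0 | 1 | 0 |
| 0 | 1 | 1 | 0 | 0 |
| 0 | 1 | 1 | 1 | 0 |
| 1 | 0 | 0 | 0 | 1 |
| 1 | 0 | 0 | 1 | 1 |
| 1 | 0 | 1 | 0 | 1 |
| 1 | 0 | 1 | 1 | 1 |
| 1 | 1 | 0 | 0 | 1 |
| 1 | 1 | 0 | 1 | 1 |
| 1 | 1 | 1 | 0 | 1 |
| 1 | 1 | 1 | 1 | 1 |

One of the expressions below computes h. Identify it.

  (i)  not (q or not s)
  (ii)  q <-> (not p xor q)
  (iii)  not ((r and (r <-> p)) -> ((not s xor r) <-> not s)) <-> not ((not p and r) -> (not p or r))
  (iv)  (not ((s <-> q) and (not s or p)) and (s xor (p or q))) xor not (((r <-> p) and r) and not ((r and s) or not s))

ii

(i) fails at (0,0,0,1): the formula yields 1, h is 0.
(iii) fails at (0,0,0,0): the formula yields 1, h is 0.
(iv) fails at (0,0,0,0): the formula yields 1, h is 0.
That leaves (ii). Evaluating it on every row reproduces the table of h exactly.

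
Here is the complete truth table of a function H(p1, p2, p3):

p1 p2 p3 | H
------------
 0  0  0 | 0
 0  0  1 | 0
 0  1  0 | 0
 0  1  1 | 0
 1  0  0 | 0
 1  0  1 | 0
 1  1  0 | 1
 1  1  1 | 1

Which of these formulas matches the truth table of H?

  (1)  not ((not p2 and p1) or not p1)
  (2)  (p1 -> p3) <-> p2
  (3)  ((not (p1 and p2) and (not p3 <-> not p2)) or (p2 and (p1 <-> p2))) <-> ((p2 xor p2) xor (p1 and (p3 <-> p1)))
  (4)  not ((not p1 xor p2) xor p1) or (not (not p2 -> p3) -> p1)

(2) disagrees with H on (0,1,0) (formula → 1, table → 0); rule it out.
(3) disagrees with H on (0,0,1) (formula → 1, table → 0); rule it out.
(4) disagrees with H on (0,0,1) (formula → 1, table → 0); rule it out.
That leaves (1). Evaluating it on every row reproduces the table of H exactly.

1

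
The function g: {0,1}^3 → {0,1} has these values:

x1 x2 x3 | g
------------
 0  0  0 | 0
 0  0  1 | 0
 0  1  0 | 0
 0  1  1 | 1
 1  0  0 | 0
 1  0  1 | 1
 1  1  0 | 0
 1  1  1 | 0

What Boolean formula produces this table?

The 1-rows are (0,1,1), (1,0,1). Each contributes one minterm — ¬x1·x2·x3; x1·¬x2·x3 — and their disjunction is a sum-of-products form of g.

g(x1, x2, x3) = ((not x1 and x2) and x3) or ((x1 and not x2) and x3)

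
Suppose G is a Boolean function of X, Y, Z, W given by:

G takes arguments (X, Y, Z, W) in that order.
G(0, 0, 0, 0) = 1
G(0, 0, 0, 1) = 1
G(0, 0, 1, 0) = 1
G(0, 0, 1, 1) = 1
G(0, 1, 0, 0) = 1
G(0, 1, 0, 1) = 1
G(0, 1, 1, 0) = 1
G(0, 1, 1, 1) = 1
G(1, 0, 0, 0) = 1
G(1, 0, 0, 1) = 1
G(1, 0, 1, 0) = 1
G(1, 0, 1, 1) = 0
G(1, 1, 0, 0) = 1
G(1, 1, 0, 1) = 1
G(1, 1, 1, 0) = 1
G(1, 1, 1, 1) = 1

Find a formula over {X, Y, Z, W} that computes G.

Only row (1,0,1,1) gives 0. So G is 1 everywhere except there — the complement of the minterm X·¬Y·Z·W.

G(X, Y, Z, W) = ~(((X & ~Y) & Z) & W)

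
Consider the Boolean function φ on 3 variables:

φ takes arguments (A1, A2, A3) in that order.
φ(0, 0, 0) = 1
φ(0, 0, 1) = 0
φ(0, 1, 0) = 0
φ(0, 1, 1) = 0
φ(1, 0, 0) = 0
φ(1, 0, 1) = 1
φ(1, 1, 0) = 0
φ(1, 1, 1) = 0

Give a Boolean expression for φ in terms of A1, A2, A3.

Collect the rows where φ=1 — (0,0,0), (1,0,1) — and write one minterm per row: ¬A1·¬A2·¬A3, A1·¬A2·A3. Their union (logical OR) reproduces the table exactly.

φ(A1, A2, A3) = ((NOT A1 AND NOT A2) AND NOT A3) OR ((A1 AND NOT A2) AND A3)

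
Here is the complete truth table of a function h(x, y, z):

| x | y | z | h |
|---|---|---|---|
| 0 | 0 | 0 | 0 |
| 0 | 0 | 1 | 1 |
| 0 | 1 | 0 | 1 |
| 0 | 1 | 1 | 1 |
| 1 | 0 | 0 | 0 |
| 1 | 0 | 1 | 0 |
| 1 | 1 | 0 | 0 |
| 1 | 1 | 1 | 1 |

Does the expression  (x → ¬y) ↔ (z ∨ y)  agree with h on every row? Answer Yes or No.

No

Test each input against both h and the formula:
  x=0, y=0, z=0: formula gives 0, h = 0 ✓
  x=0, y=0, z=1: formula gives 1, h = 1 ✓
  x=0, y=1, z=0: formula gives 1, h = 1 ✓
  x=0, y=1, z=1: formula gives 1, h = 1 ✓
  x=1, y=0, z=0: formula gives 0, h = 0 ✓
  x=1, y=0, z=1: formula gives 1, but h = 0 ✗
A single disagreement suffices: at (1,0,1) they differ, so the formula does not compute h.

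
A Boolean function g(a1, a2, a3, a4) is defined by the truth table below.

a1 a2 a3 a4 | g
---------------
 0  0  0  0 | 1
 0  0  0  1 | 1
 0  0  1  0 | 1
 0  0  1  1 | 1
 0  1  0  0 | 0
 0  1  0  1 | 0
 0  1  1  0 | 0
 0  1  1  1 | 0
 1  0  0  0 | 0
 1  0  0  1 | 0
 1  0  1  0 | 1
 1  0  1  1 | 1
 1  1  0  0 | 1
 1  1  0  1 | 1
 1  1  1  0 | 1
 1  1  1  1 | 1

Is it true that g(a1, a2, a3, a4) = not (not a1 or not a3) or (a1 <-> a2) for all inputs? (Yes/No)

Test each input against both g and the formula:
  a1=0, a2=0, a3=0, a4=0: formula gives 1, g = 1 ✓
  a1=0, a2=0, a3=0, a4=1: formula gives 1, g = 1 ✓
  a1=0, a2=0, a3=1, a4=0: formula gives 1, g = 1 ✓
  a1=0, a2=0, a3=1, a4=1: formula gives 1, g = 1 ✓
  …and likewise for the remaining 12 rows.
Every row agrees, so the formula is equivalent.

Yes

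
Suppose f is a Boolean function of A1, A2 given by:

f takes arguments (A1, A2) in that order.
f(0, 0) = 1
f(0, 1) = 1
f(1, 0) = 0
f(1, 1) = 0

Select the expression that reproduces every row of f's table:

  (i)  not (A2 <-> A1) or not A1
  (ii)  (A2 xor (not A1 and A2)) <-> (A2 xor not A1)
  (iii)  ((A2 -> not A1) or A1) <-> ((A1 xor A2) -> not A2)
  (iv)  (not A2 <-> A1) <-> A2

(i) fails at (1,0): the formula yields 1, f is 0.
(ii) fails at (0,0): the formula yields 0, f is 1.
(iii) fails at (0,1): the formula yields 0, f is 1.
That leaves (iv). Evaluating it on every row reproduces the table of f exactly.

iv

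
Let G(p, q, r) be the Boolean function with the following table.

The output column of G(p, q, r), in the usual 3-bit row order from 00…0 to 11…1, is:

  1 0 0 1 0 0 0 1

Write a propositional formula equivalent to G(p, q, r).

The 1-rows are (0,0,0), (0,1,1), (1,1,1). Each contributes one minterm — ¬p·¬q·¬r; ¬p·q·r; p·q·r — and their disjunction is a sum-of-products form of G.

G(p, q, r) = (((NOT p AND NOT q) AND NOT r) OR ((NOT p AND q) AND r)) OR ((p AND q) AND r)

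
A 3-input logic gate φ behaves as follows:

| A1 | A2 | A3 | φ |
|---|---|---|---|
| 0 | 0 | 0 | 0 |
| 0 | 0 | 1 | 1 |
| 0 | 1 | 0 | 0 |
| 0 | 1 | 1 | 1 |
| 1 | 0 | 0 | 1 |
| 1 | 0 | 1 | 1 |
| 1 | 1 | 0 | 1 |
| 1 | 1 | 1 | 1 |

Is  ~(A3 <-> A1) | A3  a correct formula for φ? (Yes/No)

Test each input against both φ and the formula:
  A1=0, A2=0, A3=0: formula gives 0, φ = 0 ✓
  A1=0, A2=0, A3=1: formula gives 1, φ = 1 ✓
  A1=0, A2=1, A3=0: formula gives 0, φ = 0 ✓
  A1=0, A2=1, A3=1: formula gives 1, φ = 1 ✓
  A1=1, A2=0, A3=0: formula gives 1, φ = 1 ✓
  … (the remaining 3 rows also agree.)
Every row agrees, so the formula is equivalent.

Yes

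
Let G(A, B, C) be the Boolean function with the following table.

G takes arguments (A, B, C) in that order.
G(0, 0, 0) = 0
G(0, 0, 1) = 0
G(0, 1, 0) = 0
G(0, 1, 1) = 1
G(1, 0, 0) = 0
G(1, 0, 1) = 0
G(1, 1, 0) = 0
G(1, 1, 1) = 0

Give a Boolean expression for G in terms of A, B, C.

G(A, B, C) = (~A & B) & C

G is 1 on exactly one input, (0,1,1), whose minterm is ¬A·B·C. So G is just that conjunction.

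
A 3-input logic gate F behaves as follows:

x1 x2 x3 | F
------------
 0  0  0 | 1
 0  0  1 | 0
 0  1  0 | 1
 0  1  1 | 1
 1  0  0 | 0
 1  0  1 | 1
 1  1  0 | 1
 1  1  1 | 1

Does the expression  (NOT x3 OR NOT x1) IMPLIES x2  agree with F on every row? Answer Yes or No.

No

Check the formula against F row by row:
  x1=0, x2=0, x3=0: formula gives 0, but F = 1 ✗
A single disagreement suffices: at (0,0,0) they differ, so the formula does not compute F.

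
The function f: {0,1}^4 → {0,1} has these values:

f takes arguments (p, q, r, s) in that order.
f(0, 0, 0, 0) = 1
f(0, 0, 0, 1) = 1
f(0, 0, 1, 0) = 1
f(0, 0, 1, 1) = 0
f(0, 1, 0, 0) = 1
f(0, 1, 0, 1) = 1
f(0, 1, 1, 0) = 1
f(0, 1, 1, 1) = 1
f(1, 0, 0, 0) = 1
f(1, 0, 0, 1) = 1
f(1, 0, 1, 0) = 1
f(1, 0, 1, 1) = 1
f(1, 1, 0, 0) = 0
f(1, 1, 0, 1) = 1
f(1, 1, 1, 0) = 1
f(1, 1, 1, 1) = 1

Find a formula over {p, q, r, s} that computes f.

f(p, q, r, s) = NOT ((((NOT p AND NOT q) AND r) AND s) OR (((p AND q) AND NOT r) AND NOT s))

f is 0 on only 2 rows — (0,0,1,1), (1,1,0,0). Writing each as a minterm (¬p·¬q·r·s, p·q·¬r·¬s) and OR-ing them characterizes exactly where f=0, so f is the negation of that disjunction.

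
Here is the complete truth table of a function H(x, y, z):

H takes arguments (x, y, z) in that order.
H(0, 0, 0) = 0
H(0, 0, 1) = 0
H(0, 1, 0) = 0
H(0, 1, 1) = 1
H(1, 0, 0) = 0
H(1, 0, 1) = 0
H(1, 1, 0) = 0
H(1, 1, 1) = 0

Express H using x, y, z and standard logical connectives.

H is 1 on exactly one input, (0,1,1), whose minterm is ¬x·y·z. So H is just that conjunction.

H(x, y, z) = (NOT x AND y) AND z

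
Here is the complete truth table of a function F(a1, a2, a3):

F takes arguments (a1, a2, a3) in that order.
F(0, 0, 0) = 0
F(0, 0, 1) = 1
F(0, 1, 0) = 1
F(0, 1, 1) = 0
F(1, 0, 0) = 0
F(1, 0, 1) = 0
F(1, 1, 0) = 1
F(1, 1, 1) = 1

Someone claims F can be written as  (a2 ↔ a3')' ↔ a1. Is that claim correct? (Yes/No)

Check the formula against F row by row:
  a1=0, a2=0, a3=0: formula gives 0, F = 0 ✓
  a1=0, a2=0, a3=1: formula gives 1, F = 1 ✓
  a1=0, a2=1, a3=0: formula gives 1, F = 1 ✓
  a1=0, a2=1, a3=1: formula gives 0, F = 0 ✓
  a1=1, a2=0, a3=0: formula gives 1, but F = 0 ✗
Row (1,0,0) is a counterexample, so the formula is not equivalent to F.

No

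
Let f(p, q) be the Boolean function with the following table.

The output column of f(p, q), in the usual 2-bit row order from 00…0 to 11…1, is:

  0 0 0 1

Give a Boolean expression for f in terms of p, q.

f(p, q) = p and q

The output is 1 only when every input is 1 — the AND of all inputs.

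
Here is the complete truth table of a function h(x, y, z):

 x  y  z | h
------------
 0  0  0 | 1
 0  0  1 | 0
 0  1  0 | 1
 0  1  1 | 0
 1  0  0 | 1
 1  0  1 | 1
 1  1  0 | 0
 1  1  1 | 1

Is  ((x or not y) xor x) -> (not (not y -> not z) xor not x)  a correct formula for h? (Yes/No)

No

Test each input against both h and the formula:
  x=0, y=0, z=0: formula gives 1, h = 1 ✓
  x=0, y=0, z=1: formula gives 0, h = 0 ✓
  x=0, y=1, z=0: formula gives 1, h = 1 ✓
  x=0, y=1, z=1: formula gives 1, but h = 0 ✗
Since they disagree at (0,1,1), the expression is not a correct formula for h.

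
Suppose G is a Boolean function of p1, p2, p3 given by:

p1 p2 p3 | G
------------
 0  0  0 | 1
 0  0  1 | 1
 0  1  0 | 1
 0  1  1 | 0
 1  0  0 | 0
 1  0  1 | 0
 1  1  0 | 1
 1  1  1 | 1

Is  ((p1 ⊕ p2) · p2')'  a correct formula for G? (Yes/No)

No

Evaluate ((p1 ⊕ p2) · p2')' on each row and compare to G:
  p1=0, p2=0, p3=0: formula gives 1, G = 1 ✓
  p1=0, p2=0, p3=1: formula gives 1, G = 1 ✓
  p1=0, p2=1, p3=0: formula gives 1, G = 1 ✓
  p1=0, p2=1, p3=1: formula gives 1, but G = 0 ✗
Row (0,1,1) is a counterexample, so the formula is not equivalent to G.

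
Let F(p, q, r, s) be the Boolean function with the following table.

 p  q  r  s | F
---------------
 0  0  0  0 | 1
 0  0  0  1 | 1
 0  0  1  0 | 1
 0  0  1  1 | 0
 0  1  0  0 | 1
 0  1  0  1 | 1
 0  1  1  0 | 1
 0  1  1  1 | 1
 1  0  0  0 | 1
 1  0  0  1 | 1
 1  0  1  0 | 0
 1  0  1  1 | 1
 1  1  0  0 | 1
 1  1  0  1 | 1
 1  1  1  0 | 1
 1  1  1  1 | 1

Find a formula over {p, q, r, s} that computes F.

F(p, q, r, s) = NOT ((((NOT p AND NOT q) AND r) AND s) OR (((p AND NOT q) AND r) AND NOT s))

F is 0 on only 2 rows — (0,0,1,1), (1,0,1,0). Writing each as a minterm (¬p·¬q·r·s, p·¬q·r·¬s) and OR-ing them characterizes exactly where F=0, so F is the negation of that disjunction.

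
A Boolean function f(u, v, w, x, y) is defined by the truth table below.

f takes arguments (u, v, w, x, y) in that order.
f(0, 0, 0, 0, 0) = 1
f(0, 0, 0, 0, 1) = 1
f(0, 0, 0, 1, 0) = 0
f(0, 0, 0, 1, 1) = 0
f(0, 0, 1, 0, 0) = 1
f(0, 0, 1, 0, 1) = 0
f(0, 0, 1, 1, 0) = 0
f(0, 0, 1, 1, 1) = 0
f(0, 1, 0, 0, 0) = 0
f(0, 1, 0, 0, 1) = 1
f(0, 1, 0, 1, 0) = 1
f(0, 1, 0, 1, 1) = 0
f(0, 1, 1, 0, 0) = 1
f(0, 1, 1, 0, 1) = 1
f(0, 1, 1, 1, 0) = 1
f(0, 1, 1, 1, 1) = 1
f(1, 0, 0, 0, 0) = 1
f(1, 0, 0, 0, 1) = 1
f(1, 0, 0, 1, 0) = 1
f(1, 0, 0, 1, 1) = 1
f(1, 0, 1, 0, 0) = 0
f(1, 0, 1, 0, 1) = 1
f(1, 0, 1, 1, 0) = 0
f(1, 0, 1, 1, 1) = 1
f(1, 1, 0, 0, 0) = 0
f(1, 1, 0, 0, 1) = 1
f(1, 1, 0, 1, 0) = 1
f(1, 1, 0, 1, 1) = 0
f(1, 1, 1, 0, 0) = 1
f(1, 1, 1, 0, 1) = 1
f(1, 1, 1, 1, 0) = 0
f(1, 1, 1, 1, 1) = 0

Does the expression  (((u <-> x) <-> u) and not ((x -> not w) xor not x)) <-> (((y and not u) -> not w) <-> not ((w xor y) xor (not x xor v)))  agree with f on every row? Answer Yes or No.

No

Check the formula against f row by row:
  u=0, v=0, w=0, x=0, y=0: formula gives 1, f = 1 ✓
  u=0, v=0, w=0, x=0, y=1: formula gives 0, but f = 1 ✗
A single disagreement suffices: at (0,0,0,0,1) they differ, so the formula does not compute f.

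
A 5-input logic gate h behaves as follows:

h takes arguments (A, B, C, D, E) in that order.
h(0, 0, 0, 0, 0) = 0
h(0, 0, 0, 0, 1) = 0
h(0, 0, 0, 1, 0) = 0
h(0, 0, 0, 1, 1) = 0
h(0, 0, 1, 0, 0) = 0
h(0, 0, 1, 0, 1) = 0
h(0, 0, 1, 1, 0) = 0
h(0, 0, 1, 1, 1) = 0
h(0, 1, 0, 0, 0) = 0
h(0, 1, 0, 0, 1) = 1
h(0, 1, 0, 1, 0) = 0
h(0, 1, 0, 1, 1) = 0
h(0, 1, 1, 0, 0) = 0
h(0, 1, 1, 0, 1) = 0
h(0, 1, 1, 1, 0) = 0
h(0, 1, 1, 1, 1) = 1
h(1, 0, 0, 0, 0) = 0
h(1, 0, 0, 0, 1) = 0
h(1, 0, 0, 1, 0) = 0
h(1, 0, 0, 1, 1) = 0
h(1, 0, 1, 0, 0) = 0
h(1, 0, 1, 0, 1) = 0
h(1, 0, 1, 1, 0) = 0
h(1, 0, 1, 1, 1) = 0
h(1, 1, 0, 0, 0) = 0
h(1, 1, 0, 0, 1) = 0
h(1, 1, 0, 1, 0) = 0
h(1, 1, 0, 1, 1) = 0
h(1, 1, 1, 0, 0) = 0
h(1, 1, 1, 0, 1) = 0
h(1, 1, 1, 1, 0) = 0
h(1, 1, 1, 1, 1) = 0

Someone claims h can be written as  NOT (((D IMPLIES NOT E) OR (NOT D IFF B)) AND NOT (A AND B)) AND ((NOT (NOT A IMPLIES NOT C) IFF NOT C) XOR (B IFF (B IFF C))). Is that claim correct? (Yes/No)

No

Evaluate NOT (((D IMPLIES NOT E) OR (NOT D IFF B)) AND NOT (A AND B)) AND ((NOT (NOT A IMPLIES NOT C) IFF NOT C) XOR (B IFF (B IFF C))) on each row and compare to h:
  A=0, B=0, C=0, D=0, E=0: formula gives 0, h = 0 ✓
  A=0, B=0, C=0, D=0, E=1: formula gives 0, h = 0 ✓
  A=0, B=0, C=0, D=1, E=0: formula gives 0, h = 0 ✓
  A=0, B=0, C=0, D=1, E=1: formula gives 0, h = 0 ✓
  …
  A=0, B=1, C=0, D=0, E=1: formula gives 0, but h = 1 ✗
A single disagreement suffices: at (0,1,0,0,1) they differ, so the formula does not compute h.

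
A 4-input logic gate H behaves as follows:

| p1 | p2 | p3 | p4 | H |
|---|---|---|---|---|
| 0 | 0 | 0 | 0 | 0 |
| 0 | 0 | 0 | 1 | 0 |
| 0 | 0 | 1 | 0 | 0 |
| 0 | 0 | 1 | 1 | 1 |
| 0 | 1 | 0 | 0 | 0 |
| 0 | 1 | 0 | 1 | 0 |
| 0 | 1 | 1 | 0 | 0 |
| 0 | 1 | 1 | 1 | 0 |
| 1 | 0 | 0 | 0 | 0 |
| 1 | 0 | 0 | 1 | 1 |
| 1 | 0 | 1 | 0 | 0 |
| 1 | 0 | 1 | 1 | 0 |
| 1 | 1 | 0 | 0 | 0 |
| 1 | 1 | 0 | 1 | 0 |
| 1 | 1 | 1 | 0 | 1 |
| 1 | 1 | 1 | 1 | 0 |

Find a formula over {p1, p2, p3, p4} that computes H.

H(p1, p2, p3, p4) = ((((~p1 & ~p2) & p3) & p4) | (((p1 & ~p2) & ~p3) & p4)) | (((p1 & p2) & p3) & ~p4)

The 1-rows are (0,0,1,1), (1,0,0,1), (1,1,1,0). Each contributes one minterm — ¬p1·¬p2·p3·p4; p1·¬p2·¬p3·p4; p1·p2·p3·¬p4 — and their disjunction is a sum-of-products form of H.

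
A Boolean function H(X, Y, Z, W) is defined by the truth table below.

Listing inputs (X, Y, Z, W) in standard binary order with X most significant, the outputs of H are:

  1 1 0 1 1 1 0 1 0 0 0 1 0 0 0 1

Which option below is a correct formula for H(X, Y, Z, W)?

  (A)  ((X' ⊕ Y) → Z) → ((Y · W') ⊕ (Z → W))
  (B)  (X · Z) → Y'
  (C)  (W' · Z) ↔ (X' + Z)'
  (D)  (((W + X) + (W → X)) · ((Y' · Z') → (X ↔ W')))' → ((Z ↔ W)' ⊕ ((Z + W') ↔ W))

(A) fails at (0,1,0,0): the formula yields 0, H is 1.
(B) fails at (0,0,1,0): the formula yields 1, H is 0.
(D) fails at (0,0,0,0): the formula yields 0, H is 1.
Only (C) survives; checking it on all 16 rows confirms it matches H.

C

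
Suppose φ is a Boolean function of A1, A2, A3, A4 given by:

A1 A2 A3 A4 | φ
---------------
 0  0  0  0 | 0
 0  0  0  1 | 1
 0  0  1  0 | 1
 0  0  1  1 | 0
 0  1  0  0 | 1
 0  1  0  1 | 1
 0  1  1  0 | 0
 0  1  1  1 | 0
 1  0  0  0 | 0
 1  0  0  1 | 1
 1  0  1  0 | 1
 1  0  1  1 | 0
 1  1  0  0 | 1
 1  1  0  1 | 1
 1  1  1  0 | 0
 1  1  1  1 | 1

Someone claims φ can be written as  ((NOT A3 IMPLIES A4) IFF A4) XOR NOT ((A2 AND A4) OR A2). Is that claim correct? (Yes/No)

Evaluate ((NOT A3 IMPLIES A4) IFF A4) XOR NOT ((A2 AND A4) OR A2) on each row and compare to φ:
  A1=0, A2=0, A3=0, A4=0: formula gives 0, φ = 0 ✓
  A1=0, A2=0, A3=0, A4=1: formula gives 0, but φ = 1 ✗
Row (0,0,0,1) is a counterexample, so the formula is not equivalent to φ.

No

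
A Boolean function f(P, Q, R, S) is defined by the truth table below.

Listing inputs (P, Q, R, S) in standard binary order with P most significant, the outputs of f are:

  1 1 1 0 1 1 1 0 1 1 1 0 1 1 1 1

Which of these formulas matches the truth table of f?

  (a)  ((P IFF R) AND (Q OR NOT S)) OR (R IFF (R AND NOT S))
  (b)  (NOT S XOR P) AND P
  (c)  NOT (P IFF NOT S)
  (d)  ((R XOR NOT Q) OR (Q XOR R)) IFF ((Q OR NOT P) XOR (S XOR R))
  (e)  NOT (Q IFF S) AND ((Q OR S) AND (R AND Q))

(b): at (0,0,0,0) it gives 0, but f = 1 — eliminated.
(c): at (0,0,0,1) it gives 0, but f = 1 — eliminated.
(d): at (0,0,0,1) it gives 0, but f = 1 — eliminated.
(e): at (0,0,0,0) it gives 0, but f = 1 — eliminated.
Only (a) survives; checking it on all 16 rows confirms it matches f.

a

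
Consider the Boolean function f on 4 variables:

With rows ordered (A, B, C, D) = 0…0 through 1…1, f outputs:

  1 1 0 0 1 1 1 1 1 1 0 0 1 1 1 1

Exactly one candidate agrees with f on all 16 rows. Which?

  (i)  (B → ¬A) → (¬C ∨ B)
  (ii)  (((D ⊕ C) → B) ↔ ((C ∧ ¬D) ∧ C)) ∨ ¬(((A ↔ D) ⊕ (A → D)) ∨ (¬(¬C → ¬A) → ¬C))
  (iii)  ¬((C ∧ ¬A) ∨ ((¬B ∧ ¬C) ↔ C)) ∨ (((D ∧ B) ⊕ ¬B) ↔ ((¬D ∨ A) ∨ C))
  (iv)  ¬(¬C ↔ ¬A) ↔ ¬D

(ii) disagrees with f on (0,0,0,0) (formula → 0, table → 1); rule it out.
(iii) disagrees with f on (0,0,1,0) (formula → 1, table → 0); rule it out.
(iv) disagrees with f on (0,0,0,0) (formula → 0, table → 1); rule it out.
Only (i) survives; checking it on all 16 rows confirms it matches f.

i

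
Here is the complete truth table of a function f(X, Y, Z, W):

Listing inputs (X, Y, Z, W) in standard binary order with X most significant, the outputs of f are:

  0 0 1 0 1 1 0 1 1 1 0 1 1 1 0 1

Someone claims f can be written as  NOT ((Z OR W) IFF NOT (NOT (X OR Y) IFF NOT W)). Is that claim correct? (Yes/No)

Check the formula against f row by row:
  X=0, Y=0, Z=0, W=0: formula gives 0, f = 0 ✓
  X=0, Y=0, Z=0, W=1: formula gives 0, f = 0 ✓
  X=0, Y=0, Z=1, W=0: formula gives 1, f = 1 ✓
  X=0, Y=0, Z=1, W=1: formula gives 0, f = 0 ✓
  … (the remaining 12 rows also agree.)
Every row agrees, so the formula is equivalent.

Yes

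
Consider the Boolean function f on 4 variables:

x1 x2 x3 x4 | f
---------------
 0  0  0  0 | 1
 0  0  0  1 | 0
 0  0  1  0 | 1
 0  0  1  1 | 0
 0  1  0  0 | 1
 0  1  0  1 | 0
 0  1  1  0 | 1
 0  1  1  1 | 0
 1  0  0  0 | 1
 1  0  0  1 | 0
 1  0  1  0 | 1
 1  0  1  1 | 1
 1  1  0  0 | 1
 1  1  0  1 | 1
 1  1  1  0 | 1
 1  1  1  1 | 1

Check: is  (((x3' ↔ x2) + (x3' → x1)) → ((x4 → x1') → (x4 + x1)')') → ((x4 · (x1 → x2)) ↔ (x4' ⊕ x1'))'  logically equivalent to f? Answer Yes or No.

No

Evaluate (((x3' ↔ x2) + (x3' → x1)) → ((x4 → x1') → (x4 + x1)')') → ((x4 · (x1 → x2)) ↔ (x4' ⊕ x1'))' on each row and compare to f:
  x1=0, x2=0, x3=0, x4=0: formula gives 0, but f = 1 ✗
A single disagreement suffices: at (0,0,0,0) they differ, so the formula does not compute f.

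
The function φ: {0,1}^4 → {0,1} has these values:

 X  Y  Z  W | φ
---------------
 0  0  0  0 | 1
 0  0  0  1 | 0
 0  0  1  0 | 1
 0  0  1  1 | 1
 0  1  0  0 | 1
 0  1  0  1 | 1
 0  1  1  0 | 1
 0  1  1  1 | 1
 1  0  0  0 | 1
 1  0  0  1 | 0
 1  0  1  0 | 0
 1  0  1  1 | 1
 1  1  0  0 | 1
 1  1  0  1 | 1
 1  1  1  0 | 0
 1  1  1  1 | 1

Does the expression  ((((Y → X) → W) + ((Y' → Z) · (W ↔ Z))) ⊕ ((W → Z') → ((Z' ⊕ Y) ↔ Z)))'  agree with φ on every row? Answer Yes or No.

Evaluate ((((Y → X) → W) + ((Y' → Z) · (W ↔ Z))) ⊕ ((W → Z') → ((Z' ⊕ Y) ↔ Z)))' on each row and compare to φ:
  X=0, Y=0, Z=0, W=0: formula gives 1, φ = 1 ✓
  X=0, Y=0, Z=0, W=1: formula gives 0, φ = 0 ✓
  X=0, Y=0, Z=1, W=0: formula gives 1, φ = 1 ✓
  X=0, Y=0, Z=1, W=1: formula gives 1, φ = 1 ✓
  …
  X=1, Y=0, Z=1, W=0: formula gives 1, but φ = 0 ✗
A single disagreement suffices: at (1,0,1,0) they differ, so the formula does not compute φ.

No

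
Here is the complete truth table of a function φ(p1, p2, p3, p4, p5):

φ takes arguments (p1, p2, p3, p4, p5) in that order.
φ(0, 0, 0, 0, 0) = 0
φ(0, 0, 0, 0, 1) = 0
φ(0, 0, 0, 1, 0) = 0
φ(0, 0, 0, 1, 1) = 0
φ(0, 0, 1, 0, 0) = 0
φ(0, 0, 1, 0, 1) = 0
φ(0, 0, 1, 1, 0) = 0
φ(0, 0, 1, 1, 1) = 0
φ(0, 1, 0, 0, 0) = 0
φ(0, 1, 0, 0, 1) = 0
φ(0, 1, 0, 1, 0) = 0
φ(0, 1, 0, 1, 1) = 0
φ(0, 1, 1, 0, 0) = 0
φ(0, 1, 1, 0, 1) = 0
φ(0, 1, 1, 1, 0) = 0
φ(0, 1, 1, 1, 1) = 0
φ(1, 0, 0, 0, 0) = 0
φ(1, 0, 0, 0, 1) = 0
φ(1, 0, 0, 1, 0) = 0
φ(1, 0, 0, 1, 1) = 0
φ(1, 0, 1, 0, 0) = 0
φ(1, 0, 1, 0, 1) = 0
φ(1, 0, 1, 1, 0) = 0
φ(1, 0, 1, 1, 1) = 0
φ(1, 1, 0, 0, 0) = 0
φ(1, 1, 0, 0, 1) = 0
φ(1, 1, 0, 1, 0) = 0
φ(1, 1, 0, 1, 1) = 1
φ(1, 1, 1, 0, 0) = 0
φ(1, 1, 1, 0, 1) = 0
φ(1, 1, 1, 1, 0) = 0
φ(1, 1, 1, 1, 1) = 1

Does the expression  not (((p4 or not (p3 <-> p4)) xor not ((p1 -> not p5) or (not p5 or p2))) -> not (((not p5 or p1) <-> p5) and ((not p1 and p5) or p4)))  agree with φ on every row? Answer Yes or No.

Evaluate not (((p4 or not (p3 <-> p4)) xor not ((p1 -> not p5) or (not p5 or p2))) -> not (((not p5 or p1) <-> p5) and ((not p1 and p5) or p4))) on each row and compare to φ:
  p1=0, p2=0, p3=0, p4=0, p5=0: formula gives 0, φ = 0 ✓
  p1=0, p2=0, p3=0, p4=0, p5=1: formula gives 0, φ = 0 ✓
  p1=0, p2=0, p3=0, p4=1, p5=0: formula gives 0, φ = 0 ✓
  p1=0, p2=0, p3=0, p4=1, p5=1: formula gives 0, φ = 0 ✓
  … (the remaining 28 rows also agree.)
No disagreement on any input; they are logically equivalent.

Yes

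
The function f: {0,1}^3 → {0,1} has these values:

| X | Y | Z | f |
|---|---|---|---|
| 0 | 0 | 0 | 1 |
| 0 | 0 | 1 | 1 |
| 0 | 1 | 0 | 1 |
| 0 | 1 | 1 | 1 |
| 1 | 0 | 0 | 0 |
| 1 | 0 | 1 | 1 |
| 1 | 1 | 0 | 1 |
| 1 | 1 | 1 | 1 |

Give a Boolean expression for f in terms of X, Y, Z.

f(X, Y, Z) = ((X · Y') · Z')'

f is 0 on exactly one input, (1,0,0), whose minterm is X·¬Y·¬Z. So f is the negation of that single conjunction.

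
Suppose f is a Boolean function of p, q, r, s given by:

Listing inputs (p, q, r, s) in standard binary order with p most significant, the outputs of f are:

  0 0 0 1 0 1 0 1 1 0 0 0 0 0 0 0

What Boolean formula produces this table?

f=1 on 4 inputs: (0,0,1,1), (0,1,0,1), (0,1,1,1), (1,0,0,0). Reading each as a conjunction of literals (¬p·¬q·r·s, ¬p·q·¬r·s, ¬p·q·r·s, p·¬q·¬r·¬s) and taking the OR gives the canonical DNF.

f(p, q, r, s) = (((((NOT p AND NOT q) AND r) AND s) OR (((NOT p AND q) AND NOT r) AND s)) OR (((NOT p AND q) AND r) AND s)) OR (((p AND NOT q) AND NOT r) AND NOT s)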